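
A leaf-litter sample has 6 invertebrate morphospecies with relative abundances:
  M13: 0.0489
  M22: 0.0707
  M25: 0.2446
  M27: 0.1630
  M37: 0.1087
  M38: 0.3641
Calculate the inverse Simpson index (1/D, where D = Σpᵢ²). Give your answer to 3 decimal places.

D = 0.0489² + 0.0707² + 0.2446² + 0.163² + 0.1087² + 0.3641² = 0.0023912 + 0.0049985 + 0.0598292 + 0.0265690 + 0.0118157 + 0.1325688 = 0.2381724 (working shown to 7 dp, full precision carried).
So 1/D = 4.19864, i.e. 4.199 to 3 decimal places.

4.199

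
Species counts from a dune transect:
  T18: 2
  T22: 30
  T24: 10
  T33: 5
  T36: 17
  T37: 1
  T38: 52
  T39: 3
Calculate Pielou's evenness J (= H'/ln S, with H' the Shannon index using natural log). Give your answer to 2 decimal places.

0.73

Total N = 2+30+10+5+17+1+52+3 = 120, so the proportions are 0.0167, 0.25, 0.0833, 0.0417, 0.1417, 0.0083, 0.4333, 0.025 (working shown to 4 dp, full precision carried).
H' = −Σ pᵢ ln pᵢ = −((-0.0682) + (-0.3466) + (-0.2071) + (-0.1324) + (-0.2769) + (-0.0399) + (-0.3624) + (-0.0922)) = 1.5257.
With S = 8 species, ln S = 2.0794, so J = 1.5257/2.0794 = 0.7337, i.e. 0.73 to 2 decimal places.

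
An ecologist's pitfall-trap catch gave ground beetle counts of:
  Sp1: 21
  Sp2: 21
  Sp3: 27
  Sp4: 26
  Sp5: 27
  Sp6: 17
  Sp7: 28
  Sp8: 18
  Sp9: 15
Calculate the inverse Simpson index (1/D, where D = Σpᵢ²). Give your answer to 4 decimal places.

8.6244

Total N = 21+21+27+26+27+17+28+18+15 = 200, so the proportions are 0.105, 0.105, 0.135, 0.13, 0.135, 0.085, 0.14, 0.09, 0.075 (working shown to 8 dp, full precision carried).
D = 0.105² + 0.105² + 0.135² + 0.13² + 0.135² + 0.085² + 0.14² + 0.09² + 0.075² = 0.01102500 + 0.01102500 + 0.01822500 + 0.01690000 + 0.01822500 + 0.00722500 + 0.01960000 + 0.00810000 + 0.00562500 = 0.11595000.
So 1/D = 8.624407, i.e. 8.6244 to 4 decimal places.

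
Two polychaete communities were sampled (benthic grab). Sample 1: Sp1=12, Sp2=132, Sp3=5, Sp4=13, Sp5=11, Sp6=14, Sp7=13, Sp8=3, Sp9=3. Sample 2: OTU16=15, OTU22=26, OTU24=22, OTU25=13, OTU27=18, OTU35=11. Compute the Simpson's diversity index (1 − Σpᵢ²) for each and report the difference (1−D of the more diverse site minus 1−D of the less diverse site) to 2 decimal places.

0.25

Sample 1: N=206, proportions 0.0583, 0.6408, 0.0243, 0.0631, 0.0534, 0.068, 0.0631, 0.0146, 0.0146, giving 1−D = 0.5696 (working shown to 4 dp, full precision carried).
Sample 2: N=105, proportions 0.1429, 0.2476, 0.2095, 0.1238, 0.1714, 0.1048, giving 1−D = 0.8187.
Difference = |0.5696 − 0.8187| = 0.2491, i.e. 0.25 to 2 decimal places.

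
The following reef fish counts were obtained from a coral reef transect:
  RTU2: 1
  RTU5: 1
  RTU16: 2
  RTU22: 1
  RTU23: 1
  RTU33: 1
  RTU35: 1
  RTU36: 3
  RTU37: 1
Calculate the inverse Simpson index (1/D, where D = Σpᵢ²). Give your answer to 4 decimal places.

7.2000

Total N = 1+1+2+1+1+1+1+3+1 = 12, so the proportions are 0.08333333, 0.08333333, 0.16666667, 0.08333333, 0.08333333, 0.08333333, 0.08333333, 0.25, 0.08333333 (working shown to 8 dp, full precision carried).
D = 0.08333333² + 0.08333333² + 0.16666667² + 0.08333333² + 0.08333333² + 0.08333333² + 0.08333333² + 0.25² + 0.08333333² = 0.00694444 + 0.00694444 + 0.02777778 + 0.00694444 + 0.00694444 + 0.00694444 + 0.00694444 + 0.06250000 + 0.00694444 = 0.13888889.
So 1/D = 7.200000, i.e. 7.2000 to 4 decimal places.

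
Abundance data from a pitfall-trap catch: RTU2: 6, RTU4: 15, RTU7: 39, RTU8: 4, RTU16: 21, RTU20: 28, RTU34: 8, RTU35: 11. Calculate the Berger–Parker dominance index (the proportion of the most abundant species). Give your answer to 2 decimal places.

Total N = 6+15+39+4+21+28+8+11 = 132, so the proportions are 0.0455, 0.1136, 0.2955, 0.0303, 0.1591, 0.2121, 0.0606, 0.0833 (working shown to 4 dp, full precision carried).
The largest proportion is 0.2955, i.e. d = 0.30 to 2 decimal places.

0.30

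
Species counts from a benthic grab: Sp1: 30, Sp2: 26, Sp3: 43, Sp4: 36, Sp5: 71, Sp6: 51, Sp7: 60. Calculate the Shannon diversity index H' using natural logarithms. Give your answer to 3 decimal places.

Total N = 30+26+43+36+71+51+60 = 317, so the proportions are 0.09464, 0.08202, 0.13565, 0.11356, 0.22397, 0.16088, 0.18927 (working shown to 5 dp, full precision carried).
Each pᵢ ln pᵢ term: 0.09464×(-2.35770)=-0.22313, 0.08202×(-2.50081)=-0.20511, 0.13565×(-1.99770)=-0.27098, 0.11356×(-2.17538)=-0.24705, 0.22397×(-1.49622)=-0.33512, 0.16088×(-1.82708)=-0.29395, 0.18927×(-1.66456)=-0.31506.
Sum = -1.89039, so H' = 1.890.

1.890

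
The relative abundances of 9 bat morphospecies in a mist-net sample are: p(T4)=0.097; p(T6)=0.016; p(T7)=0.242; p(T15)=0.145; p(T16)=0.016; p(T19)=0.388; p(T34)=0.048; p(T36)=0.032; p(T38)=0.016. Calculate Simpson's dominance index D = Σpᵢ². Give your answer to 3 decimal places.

0.244

D = 0.097² + 0.016² + 0.242² + 0.145² + 0.016² + 0.388² + 0.048² + 0.032² + 0.016² = 0.00941 + 0.00026 + 0.05856 + 0.02102 + 0.00026 + 0.15054 + 0.00230 + 0.00102 + 0.00026 = 0.24364 (working shown to 5 dp, full precision carried).
To 3 decimal places, D = 0.244.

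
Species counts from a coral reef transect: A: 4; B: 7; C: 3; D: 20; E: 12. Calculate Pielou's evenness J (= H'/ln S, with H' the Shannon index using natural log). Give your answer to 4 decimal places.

Total N = 4+7+3+20+12 = 46, so the proportions are 0.086957, 0.152174, 0.065217, 0.434783, 0.26087 (working shown to 6 dp, full precision carried).
H' = −Σ pᵢ ln pᵢ = −((-0.212378) + (-0.286503) + (-0.178045) + (-0.362134) + (-0.350539)) = 1.389600.
With S = 5 species, ln S = 1.609438, so J = 1.389600/1.609438 = 0.863407, i.e. 0.8634 to 4 decimal places.

0.8634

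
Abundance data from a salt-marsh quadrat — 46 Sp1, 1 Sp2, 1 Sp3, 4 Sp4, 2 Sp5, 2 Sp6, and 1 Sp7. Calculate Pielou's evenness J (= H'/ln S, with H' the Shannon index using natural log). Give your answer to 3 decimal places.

Total N = 46+1+1+4+2+2+1 = 57, so the proportions are 0.80702, 0.01754, 0.01754, 0.07018, 0.03509, 0.03509, 0.01754 (working shown to 5 dp, full precision carried).
H' = −Σ pᵢ ln pᵢ = −((-0.17303) + (-0.07093) + (-0.07093) + (-0.18644) + (-0.11754) + (-0.11754) + (-0.07093)) = 0.80734.
With S = 7 species, ln S = 1.94591, so J = 0.80734/1.94591 = 0.41489, i.e. 0.415 to 3 decimal places.

0.415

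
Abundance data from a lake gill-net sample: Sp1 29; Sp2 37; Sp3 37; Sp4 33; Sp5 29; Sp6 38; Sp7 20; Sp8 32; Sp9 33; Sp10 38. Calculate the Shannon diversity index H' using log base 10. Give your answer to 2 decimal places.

0.99

Total N = 29+37+37+33+29+38+20+32+33+38 = 326, so the proportions are 0.089, 0.1135, 0.1135, 0.1012, 0.089, 0.1166, 0.0613, 0.0982, 0.1012, 0.1166 (working shown to 4 dp, full precision carried).
Each pᵢ log₁₀ pᵢ term: 0.089×(-1.0508)=-0.0935, 0.1135×(-0.9450)=-0.1073, 0.1135×(-0.9450)=-0.1073, 0.1012×(-0.9947)=-0.1007, 0.089×(-1.0508)=-0.0935, 0.1166×(-0.9334)=-0.1088, 0.0613×(-1.2122)=-0.0744, 0.0982×(-1.0081)=-0.0990, 0.1012×(-0.9947)=-0.1007, 0.1166×(-0.9334)=-0.1088.
Sum = -0.9938, so H' = 0.99.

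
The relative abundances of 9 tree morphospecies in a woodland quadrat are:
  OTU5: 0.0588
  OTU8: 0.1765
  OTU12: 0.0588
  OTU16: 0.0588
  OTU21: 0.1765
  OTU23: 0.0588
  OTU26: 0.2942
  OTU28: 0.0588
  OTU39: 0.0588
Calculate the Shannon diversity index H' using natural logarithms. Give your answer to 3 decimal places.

1.972

Each pᵢ ln pᵢ term (working shown to 5 dp, full precision carried): 0.0588×(-2.83361)=-0.16662, 0.1765×(-1.73443)=-0.30613, 0.0588×(-2.83361)=-0.16662, 0.0588×(-2.83361)=-0.16662, 0.1765×(-1.73443)=-0.30613, 0.0588×(-2.83361)=-0.16662, 0.2942×(-1.22350)=-0.35995, 0.0588×(-2.83361)=-0.16662, 0.0588×(-2.83361)=-0.16662.
Sum = -1.97191, so H' = 1.972.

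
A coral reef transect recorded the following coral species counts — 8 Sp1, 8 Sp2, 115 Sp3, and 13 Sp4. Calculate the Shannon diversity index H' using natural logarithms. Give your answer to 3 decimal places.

0.718

Total N = 8+8+115+13 = 144, so the proportions are 0.05556, 0.05556, 0.79861, 0.09028 (working shown to 5 dp, full precision carried).
Each pᵢ ln pᵢ term: 0.05556×(-2.89037)=-0.16058, 0.05556×(-2.89037)=-0.16058, 0.79861×(-0.22488)=-0.17959, 0.09028×(-2.40486)=-0.21711.
Sum = -0.71785, so H' = 0.718.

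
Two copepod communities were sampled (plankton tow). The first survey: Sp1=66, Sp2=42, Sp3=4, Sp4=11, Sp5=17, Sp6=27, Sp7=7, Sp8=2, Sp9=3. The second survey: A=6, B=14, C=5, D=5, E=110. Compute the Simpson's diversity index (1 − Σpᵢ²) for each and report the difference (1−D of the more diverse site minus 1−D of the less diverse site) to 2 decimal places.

0.40

The first survey: N=179, proportions 0.3687, 0.2346, 0.0223, 0.0615, 0.095, 0.1508, 0.0391, 0.0112, 0.0168, giving 1−D = 0.7710 (working shown to 4 dp, full precision carried).
The second survey: N=140, proportions 0.0429, 0.1, 0.0357, 0.0357, 0.7857, giving 1−D = 0.3683.
Difference = |0.7710 − 0.3683| = 0.4027, i.e. 0.40 to 2 decimal places.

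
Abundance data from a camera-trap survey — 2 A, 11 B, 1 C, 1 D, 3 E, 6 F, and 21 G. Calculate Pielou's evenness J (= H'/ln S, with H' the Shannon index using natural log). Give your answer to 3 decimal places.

Total N = 2+11+1+1+3+6+21 = 45, so the proportions are 0.04444, 0.24444, 0.02222, 0.02222, 0.06667, 0.13333, 0.46667 (working shown to 5 dp, full precision carried).
H' = −Σ pᵢ ln pᵢ = −((-0.13838) + (-0.34437) + (-0.08459) + (-0.08459) + (-0.18054) + (-0.26865) + (-0.35567)) = 1.45678.
With S = 7 species, ln S = 1.94591, so J = 1.45678/1.94591 = 0.74864, i.e. 0.749 to 3 decimal places.

0.749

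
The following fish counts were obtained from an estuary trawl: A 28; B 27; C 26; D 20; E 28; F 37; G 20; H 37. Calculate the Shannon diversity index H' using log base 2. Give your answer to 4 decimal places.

Total N = 28+27+26+20+28+37+20+37 = 223, so the proportions are 0.125561, 0.121076, 0.116592, 0.089686, 0.125561, 0.165919, 0.089686, 0.165919 (working shown to 6 dp, full precision carried).
Each pᵢ log₂ pᵢ term: 0.125561×(-2.993545)=-0.375871, 0.121076×(-3.046012)=-0.368800, 0.116592×(-3.100460)=-0.361489, 0.089686×(-3.478972)=-0.312015, 0.125561×(-2.993545)=-0.375871, 0.165919×(-2.591447)=-0.429971, 0.089686×(-3.478972)=-0.312015, 0.165919×(-2.591447)=-0.429971.
Sum = -2.966003, so H' = 2.9660.

2.9660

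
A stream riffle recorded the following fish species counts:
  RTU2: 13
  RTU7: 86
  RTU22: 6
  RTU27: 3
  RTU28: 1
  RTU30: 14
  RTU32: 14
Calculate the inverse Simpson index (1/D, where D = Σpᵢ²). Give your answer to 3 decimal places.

2.345

Total N = 13+86+6+3+1+14+14 = 137, so the proportions are 0.094891, 0.627737, 0.043796, 0.021898, 0.007299, 0.10219, 0.10219 (working shown to 6 dp, full precision carried).
D = 0.094891² + 0.627737² + 0.043796² + 0.021898² + 0.007299² + 0.10219² + 0.10219² = 0.009004 + 0.394054 + 0.001918 + 0.000480 + 0.000053 + 0.010443 + 0.010443 = 0.426395.
So 1/D = 2.34525, i.e. 2.345 to 3 decimal places.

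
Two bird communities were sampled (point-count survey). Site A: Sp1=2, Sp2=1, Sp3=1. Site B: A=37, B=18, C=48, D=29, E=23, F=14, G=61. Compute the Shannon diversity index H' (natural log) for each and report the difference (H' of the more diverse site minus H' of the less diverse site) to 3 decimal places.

Site A: N=4, proportions 0.5, 0.25, 0.25, giving H' = 1.03972 (working shown to 5 dp, full precision carried).
Site B: N=230, proportions 0.16087, 0.07826, 0.2087, 0.12609, 0.1, 0.06087, 0.26522, giving H' = 1.83405.
Difference = |1.03972 − 1.83405| = 0.79433, i.e. 0.794 to 3 decimal places.

0.794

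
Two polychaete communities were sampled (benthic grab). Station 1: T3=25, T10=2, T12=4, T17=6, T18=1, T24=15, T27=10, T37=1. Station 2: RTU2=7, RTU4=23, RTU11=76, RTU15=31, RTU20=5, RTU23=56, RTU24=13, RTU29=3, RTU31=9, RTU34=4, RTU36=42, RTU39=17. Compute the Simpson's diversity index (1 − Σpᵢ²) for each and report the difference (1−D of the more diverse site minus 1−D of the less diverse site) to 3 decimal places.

Station 1: N=64, proportions 0.390625, 0.03125, 0.0625, 0.09375, 0.015625, 0.234375, 0.15625, 0.015625, giving 1−D = 0.753906 (working shown to 6 dp, full precision carried).
Station 2: N=286, proportions 0.024476, 0.08042, 0.265734, 0.108392, 0.017483, 0.195804, 0.045455, 0.01049, 0.031469, 0.013986, 0.146853, 0.059441, giving 1−D = 0.843464.
Difference = |0.753906 − 0.843464| = 0.089558, i.e. 0.090 to 3 decimal places.

0.090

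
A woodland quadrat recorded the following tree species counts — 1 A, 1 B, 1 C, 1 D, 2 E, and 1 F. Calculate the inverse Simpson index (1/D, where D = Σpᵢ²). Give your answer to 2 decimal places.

Total N = 1+1+1+1+2+1 = 7, so the proportions are 0.142857, 0.142857, 0.142857, 0.142857, 0.285714, 0.142857 (working shown to 6 dp, full precision carried).
D = 0.142857² + 0.142857² + 0.142857² + 0.142857² + 0.285714² + 0.142857² = 0.020408 + 0.020408 + 0.020408 + 0.020408 + 0.081633 + 0.020408 = 0.183673.
So 1/D = 5.4444, i.e. 5.44 to 2 decimal places.

5.44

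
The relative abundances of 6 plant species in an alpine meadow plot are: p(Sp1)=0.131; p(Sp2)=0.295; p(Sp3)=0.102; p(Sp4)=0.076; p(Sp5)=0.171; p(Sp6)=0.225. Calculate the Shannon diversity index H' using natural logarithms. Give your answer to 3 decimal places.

1.693

Each pᵢ ln pᵢ term (working shown to 5 dp, full precision carried): 0.131×(-2.03256)=-0.26627, 0.295×(-1.22078)=-0.36013, 0.102×(-2.28278)=-0.23284, 0.076×(-2.57702)=-0.19585, 0.171×(-1.76609)=-0.30200, 0.225×(-1.49165)=-0.33562.
Sum = -1.69272, so H' = 1.693.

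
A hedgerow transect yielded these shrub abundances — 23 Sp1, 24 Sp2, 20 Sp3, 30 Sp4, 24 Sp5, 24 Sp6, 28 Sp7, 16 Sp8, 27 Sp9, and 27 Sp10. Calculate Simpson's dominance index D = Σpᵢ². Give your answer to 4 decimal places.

0.1025

Total N = 23+24+20+30+24+24+28+16+27+27 = 243, so the proportions are 0.09465, 0.098765, 0.082305, 0.123457, 0.098765, 0.098765, 0.115226, 0.065844, 0.111111, 0.111111 (working shown to 6 dp, full precision carried).
D = 0.09465² + 0.098765² + 0.082305² + 0.123457² + 0.098765² + 0.098765² + 0.115226² + 0.065844² + 0.111111² + 0.111111² = 0.008959 + 0.009755 + 0.006774 + 0.015242 + 0.009755 + 0.009755 + 0.013277 + 0.004335 + 0.012346 + 0.012346 = 0.102542.
To 4 decimal places, D = 0.1025.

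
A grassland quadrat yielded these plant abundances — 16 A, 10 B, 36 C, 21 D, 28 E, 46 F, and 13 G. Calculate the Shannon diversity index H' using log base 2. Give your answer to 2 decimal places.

Total N = 16+10+36+21+28+46+13 = 170, so the proportions are 0.0941, 0.0588, 0.2118, 0.1235, 0.1647, 0.2706, 0.0765 (working shown to 4 dp, full precision carried).
Each pᵢ log₂ pᵢ term: 0.0941×(-3.4094)=-0.3209, 0.0588×(-4.0875)=-0.2404, 0.2118×(-2.2395)=-0.4742, 0.1235×(-3.0171)=-0.3727, 0.1647×(-2.6020)=-0.4286, 0.2706×(-1.8858)=-0.5103, 0.0765×(-3.7090)=-0.2836.
Sum = -2.6307, so H' = 2.63.

2.63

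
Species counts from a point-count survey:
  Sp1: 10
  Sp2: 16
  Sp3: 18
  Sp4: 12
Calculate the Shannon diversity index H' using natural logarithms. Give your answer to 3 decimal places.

1.360

Total N = 10+16+18+12 = 56, so the proportions are 0.17857, 0.28571, 0.32143, 0.21429 (working shown to 5 dp, full precision carried).
Each pᵢ ln pᵢ term: 0.17857×(-1.72277)=-0.30764, 0.28571×(-1.25276)=-0.35793, 0.32143×(-1.13498)=-0.36481, 0.21429×(-1.54045)=-0.33010.
Sum = -1.36048, so H' = 1.360.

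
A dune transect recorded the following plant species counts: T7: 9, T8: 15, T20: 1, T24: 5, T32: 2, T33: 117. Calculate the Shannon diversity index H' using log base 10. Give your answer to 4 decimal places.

Total N = 9+15+1+5+2+117 = 149, so the proportions are 0.060403, 0.100671, 0.006711, 0.033557, 0.013423, 0.785235 (working shown to 6 dp, full precision carried).
Each pᵢ log₁₀ pᵢ term: 0.060403×(-1.218944)=-0.073627, 0.100671×(-0.997095)=-0.100379, 0.006711×(-2.173186)=-0.014585, 0.033557×(-1.474216)=-0.049470, 0.013423×(-1.872156)=-0.025130, 0.785235×(-0.105000)=-0.082450.
Sum = -0.345641, so H' = 0.3456.

0.3456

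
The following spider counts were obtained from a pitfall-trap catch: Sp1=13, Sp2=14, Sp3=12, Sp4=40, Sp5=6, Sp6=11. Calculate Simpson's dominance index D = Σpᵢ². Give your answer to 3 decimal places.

Total N = 13+14+12+40+6+11 = 96, so the proportions are 0.13542, 0.14583, 0.125, 0.41667, 0.0625, 0.11458 (working shown to 5 dp, full precision carried).
D = 0.13542² + 0.14583² + 0.125² + 0.41667² + 0.0625² + 0.11458² = 0.01834 + 0.02127 + 0.01562 + 0.17361 + 0.00391 + 0.01313 = 0.24588.
To 3 decimal places, D = 0.246.

0.246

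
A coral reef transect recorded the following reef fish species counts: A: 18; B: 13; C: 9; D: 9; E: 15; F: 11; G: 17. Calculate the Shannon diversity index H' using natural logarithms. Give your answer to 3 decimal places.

1.912

Total N = 18+13+9+9+15+11+17 = 92, so the proportions are 0.19565, 0.1413, 0.09783, 0.09783, 0.16304, 0.11957, 0.18478 (working shown to 5 dp, full precision carried).
Each pᵢ ln pᵢ term: 0.19565×(-1.63142)=-0.31919, 0.1413×(-1.95684)=-0.27651, 0.09783×(-2.32456)=-0.22740, 0.09783×(-2.32456)=-0.22740, 0.16304×(-1.81374)=-0.29572, 0.11957×(-2.12389)=-0.25394, 0.18478×(-1.68858)=-0.31202.
Sum = -1.91219, so H' = 1.912.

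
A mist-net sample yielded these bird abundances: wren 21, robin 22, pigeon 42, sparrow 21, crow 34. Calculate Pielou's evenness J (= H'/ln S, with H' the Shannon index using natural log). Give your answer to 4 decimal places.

0.9723

Total N = 21+22+42+21+34 = 140, so the proportions are 0.15, 0.157143, 0.3, 0.15, 0.242857 (working shown to 6 dp, full precision carried).
H' = −Σ pᵢ ln pᵢ = −((-0.284568) + (-0.290809) + (-0.361192) + (-0.284568) + (-0.343711)) = 1.564848.
With S = 5 species, ln S = 1.609438, so J = 1.564848/1.609438 = 0.972295, i.e. 0.9723 to 4 decimal places.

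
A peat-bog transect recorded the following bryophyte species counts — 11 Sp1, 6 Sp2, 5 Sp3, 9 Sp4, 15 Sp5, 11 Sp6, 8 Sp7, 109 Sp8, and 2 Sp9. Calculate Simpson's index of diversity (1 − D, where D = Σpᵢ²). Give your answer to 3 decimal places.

Total N = 11+6+5+9+15+11+8+109+2 = 176, so the proportions are 0.0625, 0.03409, 0.02841, 0.05114, 0.08523, 0.0625, 0.04545, 0.61932, 0.01136 (working shown to 5 dp, full precision carried).
D = 0.0625² + 0.03409² + 0.02841² + 0.05114² + 0.08523² + 0.0625² + 0.04545² + 0.61932² + 0.01136² = 0.00391 + 0.00116 + 0.00081 + 0.00261 + 0.00726 + 0.00391 + 0.00207 + 0.38356 + 0.00013 = 0.40541.
So 1 − D = 0.59459, i.e. 0.595 to 3 decimal places.

0.595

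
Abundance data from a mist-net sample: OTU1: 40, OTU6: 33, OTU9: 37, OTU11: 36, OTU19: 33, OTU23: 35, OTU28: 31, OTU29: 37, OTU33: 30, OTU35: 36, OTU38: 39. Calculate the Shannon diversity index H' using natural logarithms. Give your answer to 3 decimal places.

2.394

Total N = 40+33+37+36+33+35+31+37+30+36+39 = 387, so the proportions are 0.10336, 0.08527, 0.09561, 0.09302, 0.08527, 0.09044, 0.0801, 0.09561, 0.07752, 0.09302, 0.10078 (working shown to 5 dp, full precision carried).
Each pᵢ ln pᵢ term: 0.10336×(-2.26955)=-0.23458, 0.08527×(-2.46192)=-0.20993, 0.09561×(-2.34751)=-0.22444, 0.09302×(-2.37491)=-0.22092, 0.08527×(-2.46192)=-0.20993, 0.09044×(-2.40308)=-0.21733, 0.0801×(-2.52444)=-0.20222, 0.09561×(-2.34751)=-0.22444, 0.07752×(-2.55723)=-0.19823, 0.09302×(-2.37491)=-0.22092, 0.10078×(-2.29486)=-0.23127.
Sum = -2.39421, so H' = 2.394.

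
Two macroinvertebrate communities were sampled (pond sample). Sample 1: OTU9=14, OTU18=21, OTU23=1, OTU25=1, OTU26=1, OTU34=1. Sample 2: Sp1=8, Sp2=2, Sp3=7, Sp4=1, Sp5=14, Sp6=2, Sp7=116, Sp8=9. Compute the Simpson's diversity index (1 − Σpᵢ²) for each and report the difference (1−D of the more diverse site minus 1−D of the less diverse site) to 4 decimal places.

Sample 1: N=39, proportions 0.358974, 0.538462, 0.025641, 0.025641, 0.025641, 0.025641, giving 1−D = 0.578567 (working shown to 6 dp, full precision carried).
Sample 2: N=159, proportions 0.050314, 0.012579, 0.044025, 0.006289, 0.08805, 0.012579, 0.72956, 0.056604, giving 1−D = 0.451960.
Difference = |0.578567 − 0.451960| = 0.126607, i.e. 0.1266 to 4 decimal places.

0.1266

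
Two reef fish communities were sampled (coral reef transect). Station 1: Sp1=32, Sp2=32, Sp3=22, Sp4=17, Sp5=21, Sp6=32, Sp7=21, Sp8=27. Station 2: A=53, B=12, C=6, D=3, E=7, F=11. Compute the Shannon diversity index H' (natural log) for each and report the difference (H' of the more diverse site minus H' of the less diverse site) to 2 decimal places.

Station 1: N=204, proportions 0.1569, 0.1569, 0.1078, 0.0833, 0.1029, 0.1569, 0.1029, 0.1324, giving H' = 2.0547 (working shown to 4 dp, full precision carried).
Station 2: N=92, proportions 0.5761, 0.1304, 0.0652, 0.0326, 0.0761, 0.1196, giving H' = 1.3230.
Difference = |2.0547 − 1.3230| = 0.7317, i.e. 0.73 to 2 decimal places.

0.73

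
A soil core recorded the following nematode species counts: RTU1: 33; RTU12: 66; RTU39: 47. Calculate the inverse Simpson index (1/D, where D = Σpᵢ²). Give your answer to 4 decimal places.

Total N = 33+66+47 = 146, so the proportions are 0.2260274, 0.4520548, 0.3219178 (working shown to 7 dp, full precision carried).
D = 0.2260274² + 0.4520548² + 0.3219178² = 0.0510884 + 0.2043535 + 0.1036311 = 0.3590730.
So 1/D = 2.784949, i.e. 2.7849 to 4 decimal places.

2.7849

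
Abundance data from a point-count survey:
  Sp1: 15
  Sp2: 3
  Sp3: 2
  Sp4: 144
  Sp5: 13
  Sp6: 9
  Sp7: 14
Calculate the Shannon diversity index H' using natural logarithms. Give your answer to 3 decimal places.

1.043

Total N = 15+3+2+144+13+9+14 = 200, so the proportions are 0.075, 0.015, 0.01, 0.72, 0.065, 0.045, 0.07 (working shown to 5 dp, full precision carried).
Each pᵢ ln pᵢ term: 0.075×(-2.59027)=-0.19427, 0.015×(-4.19971)=-0.06300, 0.01×(-4.60517)=-0.04605, 0.72×(-0.32850)=-0.23652, 0.065×(-2.73337)=-0.17767, 0.045×(-3.10109)=-0.13955, 0.07×(-2.65926)=-0.18615.
Sum = -1.04321, so H' = 1.043.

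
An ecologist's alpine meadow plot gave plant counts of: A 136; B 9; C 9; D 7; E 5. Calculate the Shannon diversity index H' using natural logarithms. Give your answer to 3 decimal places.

Total N = 136+9+9+7+5 = 166, so the proportions are 0.81928, 0.05422, 0.05422, 0.04217, 0.03012 (working shown to 5 dp, full precision carried).
Each pᵢ ln pᵢ term: 0.81928×(-0.19933)=-0.16331, 0.05422×(-2.91476)=-0.15803, 0.05422×(-2.91476)=-0.15803, 0.04217×(-3.16608)=-0.13351, 0.03012×(-3.50255)=-0.10550.
Sum = -0.71838, so H' = 0.718.

0.718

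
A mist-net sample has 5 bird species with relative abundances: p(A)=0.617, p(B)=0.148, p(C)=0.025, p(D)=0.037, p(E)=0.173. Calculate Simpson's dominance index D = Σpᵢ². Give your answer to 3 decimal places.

0.435

D = 0.617² + 0.148² + 0.025² + 0.037² + 0.173² = 0.38069 + 0.02190 + 0.00063 + 0.00137 + 0.02993 = 0.43452 (working shown to 5 dp, full precision carried).
To 3 decimal places, D = 0.435.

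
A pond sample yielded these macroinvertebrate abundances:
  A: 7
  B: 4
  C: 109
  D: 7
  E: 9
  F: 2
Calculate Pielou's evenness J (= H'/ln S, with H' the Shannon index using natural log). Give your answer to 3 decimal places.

0.464

Total N = 7+4+109+7+9+2 = 138, so the proportions are 0.05072, 0.02899, 0.78986, 0.05072, 0.06522, 0.01449 (working shown to 5 dp, full precision carried).
H' = −Σ pᵢ ln pᵢ = −((-0.15123) + (-0.10264) + (-0.18633) + (-0.15123) + (-0.17805) + (-0.06136)) = 0.83083.
With S = 6 species, ln S = 1.79176, so J = 0.83083/1.79176 = 0.46370, i.e. 0.464 to 3 decimal places.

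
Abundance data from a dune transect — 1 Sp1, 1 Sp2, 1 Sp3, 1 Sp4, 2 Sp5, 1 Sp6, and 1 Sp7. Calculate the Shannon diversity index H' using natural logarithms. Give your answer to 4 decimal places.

1.9062

Total N = 1+1+1+1+2+1+1 = 8, so the proportions are 0.125, 0.125, 0.125, 0.125, 0.25, 0.125, 0.125 (working shown to 6 dp, full precision carried).
Each pᵢ ln pᵢ term: 0.125×(-2.079442)=-0.259930, 0.125×(-2.079442)=-0.259930, 0.125×(-2.079442)=-0.259930, 0.125×(-2.079442)=-0.259930, 0.25×(-1.386294)=-0.346574, 0.125×(-2.079442)=-0.259930, 0.125×(-2.079442)=-0.259930.
Sum = -1.906155, so H' = 1.9062.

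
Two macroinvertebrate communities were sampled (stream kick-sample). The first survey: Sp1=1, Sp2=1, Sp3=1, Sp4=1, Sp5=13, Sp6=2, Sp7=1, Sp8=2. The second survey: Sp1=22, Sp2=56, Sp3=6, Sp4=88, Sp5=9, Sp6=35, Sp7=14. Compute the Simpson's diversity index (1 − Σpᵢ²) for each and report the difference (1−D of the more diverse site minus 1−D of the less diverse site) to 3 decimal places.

The first survey: N=22, proportions 0.04545, 0.04545, 0.04545, 0.04545, 0.59091, 0.09091, 0.04545, 0.09091, giving 1−D = 0.62397 (working shown to 5 dp, full precision carried).
The second survey: N=230, proportions 0.09565, 0.24348, 0.02609, 0.38261, 0.03913, 0.15217, 0.06087, giving 1−D = 0.75611.
Difference = |0.62397 − 0.75611| = 0.13214, i.e. 0.132 to 3 decimal places.

0.132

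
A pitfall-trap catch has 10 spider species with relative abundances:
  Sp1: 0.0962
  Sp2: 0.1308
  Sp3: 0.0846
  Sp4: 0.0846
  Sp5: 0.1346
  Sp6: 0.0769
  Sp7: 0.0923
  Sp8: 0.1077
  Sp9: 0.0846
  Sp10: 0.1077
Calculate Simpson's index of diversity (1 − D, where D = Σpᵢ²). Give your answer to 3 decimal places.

D = 0.0962² + 0.1308² + 0.0846² + 0.0846² + 0.1346² + 0.0769² + 0.0923² + 0.1077² + 0.0846² + 0.1077² = 0.00925 + 0.01711 + 0.00716 + 0.00716 + 0.01812 + 0.00591 + 0.00852 + 0.01160 + 0.00716 + 0.01160 = 0.10358 (working shown to 5 dp, full precision carried).
So 1 − D = 0.89642, i.e. 0.896 to 3 decimal places.

0.896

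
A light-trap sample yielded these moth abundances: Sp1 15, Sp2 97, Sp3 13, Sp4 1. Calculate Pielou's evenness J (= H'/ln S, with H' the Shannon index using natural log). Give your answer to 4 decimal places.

0.5247

Total N = 15+97+13+1 = 126, so the proportions are 0.119048, 0.769841, 0.103175, 0.007937 (working shown to 6 dp, full precision carried).
H' = −Σ pᵢ ln pᵢ = −((-0.253361) + (-0.201368) + (-0.234344) + (-0.038383)) = 0.727456.
With S = 4 species, ln S = 1.386294, so J = 0.727456/1.386294 = 0.524749, i.e. 0.5247 to 4 decimal places.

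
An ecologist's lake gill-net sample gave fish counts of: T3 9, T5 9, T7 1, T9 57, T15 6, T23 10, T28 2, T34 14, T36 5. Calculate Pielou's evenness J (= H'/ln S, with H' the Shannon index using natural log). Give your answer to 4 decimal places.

Total N = 9+9+1+57+6+10+2+14+5 = 113, so the proportions are 0.079646, 0.079646, 0.00885, 0.504425, 0.053097, 0.088496, 0.017699, 0.123894, 0.044248 (working shown to 6 dp, full precision carried).
H' = −Σ pᵢ ln pᵢ = −((-0.201517) + (-0.201517) + (-0.041835) + (-0.345196) + (-0.155874) + (-0.214584) + (-0.071402) + (-0.258731) + (-0.137962)) = 1.628621.
With S = 9 species, ln S = 2.197225, so J = 1.628621/2.197225 = 0.741217, i.e. 0.7412 to 4 decimal places.

0.7412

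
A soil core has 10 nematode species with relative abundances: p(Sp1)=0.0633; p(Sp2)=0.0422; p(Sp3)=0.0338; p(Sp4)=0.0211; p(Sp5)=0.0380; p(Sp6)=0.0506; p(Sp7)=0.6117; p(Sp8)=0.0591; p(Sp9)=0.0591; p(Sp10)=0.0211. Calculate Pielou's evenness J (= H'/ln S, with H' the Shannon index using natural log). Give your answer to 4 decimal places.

H' = −Σ pᵢ ln pᵢ = −((-0.174700) + (-0.133577) + (-0.114491) + (-0.081414) + (-0.124266) + (-0.150980) + (-0.300659) + (-0.167166) + (-0.167166) + (-0.081414)) = 1.495833 (working shown to 6 dp, full precision carried).
With S = 10 species, ln S = 2.302585, so J = 1.495833/2.302585 = 0.649632, i.e. 0.6496 to 4 decimal places.

0.6496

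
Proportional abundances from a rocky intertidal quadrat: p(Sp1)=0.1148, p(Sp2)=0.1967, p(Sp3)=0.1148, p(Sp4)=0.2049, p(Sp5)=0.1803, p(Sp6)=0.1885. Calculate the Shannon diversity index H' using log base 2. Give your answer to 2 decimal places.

2.55

Each pᵢ log₂ pᵢ term (working shown to 4 dp, full precision carried): 0.1148×(-3.1228)=-0.3585, 0.1967×(-2.3459)=-0.4614, 0.1148×(-3.1228)=-0.3585, 0.2049×(-2.2870)=-0.4686, 0.1803×(-2.4715)=-0.4456, 0.1885×(-2.4074)=-0.4538.
Sum = -2.5465, so H' = 2.55.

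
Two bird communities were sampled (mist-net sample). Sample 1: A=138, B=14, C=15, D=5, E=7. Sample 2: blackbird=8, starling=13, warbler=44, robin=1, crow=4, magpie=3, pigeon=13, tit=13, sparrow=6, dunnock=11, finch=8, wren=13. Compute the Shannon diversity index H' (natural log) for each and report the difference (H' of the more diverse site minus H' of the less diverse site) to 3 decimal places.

Sample 1: N=179, proportions 0.77095, 0.07821, 0.0838, 0.02793, 0.03911, giving H' = 0.83433 (working shown to 5 dp, full precision carried).
Sample 2: N=137, proportions 0.05839, 0.09489, 0.32117, 0.0073, 0.0292, 0.0219, 0.09489, 0.09489, 0.0438, 0.08029, 0.05839, 0.09489, giving H' = 2.15267.
Difference = |0.83433 − 2.15267| = 1.31834, i.e. 1.318 to 3 decimal places.

1.318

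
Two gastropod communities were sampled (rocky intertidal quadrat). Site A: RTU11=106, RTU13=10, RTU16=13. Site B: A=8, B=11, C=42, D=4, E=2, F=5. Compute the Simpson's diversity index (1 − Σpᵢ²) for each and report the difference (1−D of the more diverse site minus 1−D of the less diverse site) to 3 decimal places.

0.307

Site A: N=129, proportions 0.821705, 0.077519, 0.100775, giving 1−D = 0.308635 (working shown to 6 dp, full precision carried).
Site B: N=72, proportions 0.111111, 0.152778, 0.583333, 0.055556, 0.027778, 0.069444, giving 1−D = 0.615355.
Difference = |0.308635 − 0.615355| = 0.306720, i.e. 0.307 to 3 decimal places.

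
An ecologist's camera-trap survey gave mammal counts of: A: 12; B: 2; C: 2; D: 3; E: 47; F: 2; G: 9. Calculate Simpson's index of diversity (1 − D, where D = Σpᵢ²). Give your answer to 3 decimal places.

0.586

Total N = 12+2+2+3+47+2+9 = 77, so the proportions are 0.15584, 0.02597, 0.02597, 0.03896, 0.61039, 0.02597, 0.11688 (working shown to 5 dp, full precision carried).
D = 0.15584² + 0.02597² + 0.02597² + 0.03896² + 0.61039² + 0.02597² + 0.11688² = 0.02429 + 0.00067 + 0.00067 + 0.00152 + 0.37258 + 0.00067 + 0.01366 = 0.41407.
So 1 − D = 0.58593, i.e. 0.586 to 3 decimal places.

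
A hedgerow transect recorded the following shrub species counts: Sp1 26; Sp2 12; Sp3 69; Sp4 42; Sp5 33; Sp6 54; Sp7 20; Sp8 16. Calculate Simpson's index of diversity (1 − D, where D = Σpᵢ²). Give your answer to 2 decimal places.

Total N = 26+12+69+42+33+54+20+16 = 272, so the proportions are 0.0956, 0.0441, 0.2537, 0.1544, 0.1213, 0.1985, 0.0735, 0.0588 (working shown to 4 dp, full precision carried).
D = 0.0956² + 0.0441² + 0.2537² + 0.1544² + 0.1213² + 0.1985² + 0.0735² + 0.0588² = 0.0091 + 0.0019 + 0.0644 + 0.0238 + 0.0147 + 0.0394 + 0.0054 + 0.0035 = 0.1623.
So 1 − D = 0.8377, i.e. 0.84 to 2 decimal places.

0.84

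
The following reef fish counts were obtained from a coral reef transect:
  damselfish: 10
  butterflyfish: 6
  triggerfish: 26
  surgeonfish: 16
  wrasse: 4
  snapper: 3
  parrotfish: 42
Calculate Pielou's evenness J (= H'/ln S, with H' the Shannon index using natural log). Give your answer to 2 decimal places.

0.82

Total N = 10+6+26+16+4+3+42 = 107, so the proportions are 0.0935, 0.0561, 0.243, 0.1495, 0.0374, 0.028, 0.3925 (working shown to 4 dp, full precision carried).
H' = −Σ pᵢ ln pᵢ = −((-0.2215) + (-0.1616) + (-0.3438) + (-0.2841) + (-0.1229) + (-0.1002) + (-0.3671)) = 1.6011.
With S = 7 species, ln S = 1.9459, so J = 1.6011/1.9459 = 0.8228, i.e. 0.82 to 2 decimal places.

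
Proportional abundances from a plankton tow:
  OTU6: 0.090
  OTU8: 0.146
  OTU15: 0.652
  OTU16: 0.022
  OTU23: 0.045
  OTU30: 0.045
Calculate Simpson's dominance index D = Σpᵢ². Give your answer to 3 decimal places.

D = 0.09² + 0.146² + 0.652² + 0.022² + 0.045² + 0.045² = 0.00810 + 0.02132 + 0.42510 + 0.00048 + 0.00202 + 0.00202 = 0.45905 (working shown to 5 dp, full precision carried).
To 3 decimal places, D = 0.459.

0.459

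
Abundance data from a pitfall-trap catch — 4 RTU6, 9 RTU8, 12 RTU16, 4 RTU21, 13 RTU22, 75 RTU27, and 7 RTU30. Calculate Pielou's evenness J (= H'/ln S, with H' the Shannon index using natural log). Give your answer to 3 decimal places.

0.689

Total N = 4+9+12+4+13+75+7 = 124, so the proportions are 0.03226, 0.07258, 0.09677, 0.03226, 0.10484, 0.60484, 0.05645 (working shown to 5 dp, full precision carried).
H' = −Σ pᵢ ln pᵢ = −((-0.11077) + (-0.19038) + (-0.22600) + (-0.11077) + (-0.23645) + (-0.30411) + (-0.16226)) = 1.34075.
With S = 7 species, ln S = 1.94591, so J = 1.34075/1.94591 = 0.68901, i.e. 0.689 to 3 decimal places.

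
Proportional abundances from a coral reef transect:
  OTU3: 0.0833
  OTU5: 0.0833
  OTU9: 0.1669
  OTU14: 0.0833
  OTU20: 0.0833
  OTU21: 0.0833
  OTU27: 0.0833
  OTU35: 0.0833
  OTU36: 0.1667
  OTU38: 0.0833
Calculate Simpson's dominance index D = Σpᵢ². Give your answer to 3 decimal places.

D = 0.0833² + 0.0833² + 0.1669² + 0.0833² + 0.0833² + 0.0833² + 0.0833² + 0.0833² + 0.1667² + 0.0833² = 0.00694 + 0.00694 + 0.02786 + 0.00694 + 0.00694 + 0.00694 + 0.00694 + 0.00694 + 0.02779 + 0.00694 = 0.11116 (working shown to 5 dp, full precision carried).
To 3 decimal places, D = 0.111.

0.111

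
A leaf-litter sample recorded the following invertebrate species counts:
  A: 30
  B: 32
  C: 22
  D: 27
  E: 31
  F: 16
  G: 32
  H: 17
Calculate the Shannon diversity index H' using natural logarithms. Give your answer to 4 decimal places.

2.0486

Total N = 30+32+22+27+31+16+32+17 = 207, so the proportions are 0.144928, 0.154589, 0.10628, 0.130435, 0.149758, 0.077295, 0.154589, 0.082126 (working shown to 6 dp, full precision carried).
Each pᵢ ln pᵢ term: 0.144928×(-1.931521)=-0.279931, 0.154589×(-1.866983)=-0.288616, 0.10628×(-2.241676)=-0.238246, 0.130435×(-2.036882)=-0.265680, 0.149758×(-1.898732)=-0.284351, 0.077295×(-2.560130)=-0.197884, 0.154589×(-1.866983)=-0.288616, 0.082126×(-2.499505)=-0.205273.
Sum = -2.048597, so H' = 2.0486.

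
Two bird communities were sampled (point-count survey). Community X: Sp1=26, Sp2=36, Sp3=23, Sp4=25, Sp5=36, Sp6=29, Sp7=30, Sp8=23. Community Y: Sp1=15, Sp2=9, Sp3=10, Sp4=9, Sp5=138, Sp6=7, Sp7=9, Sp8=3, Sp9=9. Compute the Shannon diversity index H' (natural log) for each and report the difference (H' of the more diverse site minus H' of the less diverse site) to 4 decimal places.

Community X: N=228, proportions 0.114035, 0.157895, 0.100877, 0.109649, 0.157895, 0.127193, 0.131579, 0.100877, giving H' = 2.064802 (working shown to 6 dp, full precision carried).
Community Y: N=209, proportions 0.07177, 0.043062, 0.047847, 0.043062, 0.660287, 0.033493, 0.043062, 0.014354, 0.043062, giving H' = 1.324990.
Difference = |2.064802 − 1.324990| = 0.739812, i.e. 0.7398 to 4 decimal places.

0.7398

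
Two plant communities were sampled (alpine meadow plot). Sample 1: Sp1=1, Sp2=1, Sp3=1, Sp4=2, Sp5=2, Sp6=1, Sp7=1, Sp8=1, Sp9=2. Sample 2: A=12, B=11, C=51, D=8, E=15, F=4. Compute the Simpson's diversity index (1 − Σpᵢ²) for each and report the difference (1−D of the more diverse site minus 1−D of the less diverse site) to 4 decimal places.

0.1859

Sample 1: N=12, proportions 0.083333, 0.083333, 0.083333, 0.166667, 0.166667, 0.083333, 0.083333, 0.083333, 0.166667, giving 1−D = 0.875000 (working shown to 6 dp, full precision carried).
Sample 2: N=101, proportions 0.118812, 0.108911, 0.50495, 0.079208, 0.148515, 0.039604, giving 1−D = 0.689148.
Difference = |0.875000 − 0.689148| = 0.185852, i.e. 0.1859 to 4 decimal places.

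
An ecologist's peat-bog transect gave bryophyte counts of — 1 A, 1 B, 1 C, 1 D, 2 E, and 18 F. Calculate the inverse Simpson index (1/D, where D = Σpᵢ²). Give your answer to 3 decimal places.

Total N = 1+1+1+1+2+18 = 24, so the proportions are 0.041667, 0.041667, 0.041667, 0.041667, 0.083333, 0.75 (working shown to 6 dp, full precision carried).
D = 0.041667² + 0.041667² + 0.041667² + 0.041667² + 0.083333² + 0.75² = 0.001736 + 0.001736 + 0.001736 + 0.001736 + 0.006944 + 0.562500 = 0.576389.
So 1/D = 1.73494, i.e. 1.735 to 3 decimal places.

1.735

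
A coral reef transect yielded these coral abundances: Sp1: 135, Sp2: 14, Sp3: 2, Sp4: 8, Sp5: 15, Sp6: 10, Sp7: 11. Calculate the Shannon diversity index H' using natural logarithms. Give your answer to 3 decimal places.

Total N = 135+14+2+8+15+10+11 = 195, so the proportions are 0.69231, 0.07179, 0.01026, 0.04103, 0.07692, 0.05128, 0.05641 (working shown to 5 dp, full precision carried).
Each pᵢ ln pᵢ term: 0.69231×(-0.36772)=-0.25458, 0.07179×(-2.63394)=-0.18910, 0.01026×(-4.57985)=-0.04697, 0.04103×(-3.19356)=-0.13102, 0.07692×(-2.56495)=-0.19730, 0.05128×(-2.97041)=-0.15233, 0.05641×(-2.87510)=-0.16219.
Sum = -1.13349, so H' = 1.133.

1.133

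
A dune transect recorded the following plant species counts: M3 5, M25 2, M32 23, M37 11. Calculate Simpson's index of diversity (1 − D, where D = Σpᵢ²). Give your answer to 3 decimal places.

Total N = 5+2+23+11 = 41, so the proportions are 0.12195, 0.04878, 0.56098, 0.26829 (working shown to 5 dp, full precision carried).
D = 0.12195² + 0.04878² + 0.56098² + 0.26829² = 0.01487 + 0.00238 + 0.31469 + 0.07198 = 0.40393.
So 1 − D = 0.59607, i.e. 0.596 to 3 decimal places.

0.596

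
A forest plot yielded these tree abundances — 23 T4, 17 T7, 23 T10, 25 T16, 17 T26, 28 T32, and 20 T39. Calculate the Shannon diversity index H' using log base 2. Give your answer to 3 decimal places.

Total N = 23+17+23+25+17+28+20 = 153, so the proportions are 0.15033, 0.11111, 0.15033, 0.1634, 0.11111, 0.18301, 0.13072 (working shown to 5 dp, full precision carried).
Each pᵢ log₂ pᵢ term: 0.15033×(-2.73383)=-0.41097, 0.11111×(-3.16993)=-0.35221, 0.15033×(-2.73383)=-0.41097, 0.1634×(-2.61353)=-0.42705, 0.11111×(-3.16993)=-0.35221, 0.18301×(-2.45003)=-0.44837, 0.13072×(-2.93546)=-0.38372.
Sum = -2.78550, so H' = 2.786.

2.786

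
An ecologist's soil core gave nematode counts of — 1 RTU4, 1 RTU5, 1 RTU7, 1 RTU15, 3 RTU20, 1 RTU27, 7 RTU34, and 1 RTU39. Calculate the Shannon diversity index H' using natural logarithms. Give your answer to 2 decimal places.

1.72

Total N = 1+1+1+1+3+1+7+1 = 16, so the proportions are 0.0625, 0.0625, 0.0625, 0.0625, 0.1875, 0.0625, 0.4375, 0.0625 (working shown to 4 dp, full precision carried).
Each pᵢ ln pᵢ term: 0.0625×(-2.7726)=-0.1733, 0.0625×(-2.7726)=-0.1733, 0.0625×(-2.7726)=-0.1733, 0.0625×(-2.7726)=-0.1733, 0.1875×(-1.6740)=-0.3139, 0.0625×(-2.7726)=-0.1733, 0.4375×(-0.8267)=-0.3617, 0.0625×(-2.7726)=-0.1733.
Sum = -1.7153, so H' = 1.72.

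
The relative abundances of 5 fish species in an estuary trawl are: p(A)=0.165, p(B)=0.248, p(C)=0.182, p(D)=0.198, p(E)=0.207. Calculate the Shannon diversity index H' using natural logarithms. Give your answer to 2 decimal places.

1.60

Each pᵢ ln pᵢ term (working shown to 4 dp, full precision carried): 0.165×(-1.8018)=-0.2973, 0.248×(-1.3943)=-0.3458, 0.182×(-1.7037)=-0.3101, 0.198×(-1.6195)=-0.3207, 0.207×(-1.5750)=-0.3260.
Sum = -1.5999, so H' = 1.60.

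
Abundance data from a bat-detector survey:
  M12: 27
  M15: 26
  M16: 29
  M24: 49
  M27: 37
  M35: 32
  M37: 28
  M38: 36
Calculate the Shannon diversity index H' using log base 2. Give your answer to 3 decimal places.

2.968

Total N = 27+26+29+49+37+32+28+36 = 264, so the proportions are 0.10227, 0.09848, 0.10985, 0.18561, 0.14015, 0.12121, 0.10606, 0.13636 (working shown to 5 dp, full precision carried).
Each pᵢ log₂ pᵢ term: 0.10227×(-3.28951)=-0.33643, 0.09848×(-3.34395)=-0.32933, 0.10985×(-3.18641)=-0.35002, 0.18561×(-2.42968)=-0.45096, 0.14015×(-2.83494)=-0.39732, 0.12121×(-3.04439)=-0.36902, 0.10606×(-3.23704)=-0.34332, 0.13636×(-2.87447)=-0.39197.
Sum = -2.96838, so H' = 2.968.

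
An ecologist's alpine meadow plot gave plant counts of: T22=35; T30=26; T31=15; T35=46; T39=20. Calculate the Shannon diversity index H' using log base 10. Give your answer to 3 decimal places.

0.667

Total N = 35+26+15+46+20 = 142, so the proportions are 0.24648, 0.1831, 0.10563, 0.32394, 0.14085 (working shown to 5 dp, full precision carried).
Each pᵢ log₁₀ pᵢ term: 0.24648×(-0.60822)=-0.14991, 0.1831×(-0.73731)=-0.13500, 0.10563×(-0.97620)=-0.10312, 0.32394×(-0.48953)=-0.15858, 0.14085×(-0.85126)=-0.11990.
Sum = -0.66651, so H' = 0.667.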